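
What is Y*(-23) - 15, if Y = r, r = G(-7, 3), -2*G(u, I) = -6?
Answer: -84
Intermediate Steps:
G(u, I) = 3 (G(u, I) = -½*(-6) = 3)
r = 3
Y = 3
Y*(-23) - 15 = 3*(-23) - 15 = -69 - 15 = -84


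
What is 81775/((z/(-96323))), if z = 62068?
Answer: -7876813325/62068 ≈ -1.2691e+5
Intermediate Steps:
81775/((z/(-96323))) = 81775/((62068/(-96323))) = 81775/((62068*(-1/96323))) = 81775/(-62068/96323) = 81775*(-96323/62068) = -7876813325/62068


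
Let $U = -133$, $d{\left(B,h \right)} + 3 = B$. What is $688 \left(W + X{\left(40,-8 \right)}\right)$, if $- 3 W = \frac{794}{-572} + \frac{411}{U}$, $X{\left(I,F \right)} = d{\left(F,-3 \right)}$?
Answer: $- \frac{373208008}{57057} \approx -6541.0$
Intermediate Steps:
$d{\left(B,h \right)} = -3 + B$
$X{\left(I,F \right)} = -3 + F$
$W = \frac{170347}{114114}$ ($W = - \frac{\frac{794}{-572} + \frac{411}{-133}}{3} = - \frac{794 \left(- \frac{1}{572}\right) + 411 \left(- \frac{1}{133}\right)}{3} = - \frac{- \frac{397}{286} - \frac{411}{133}}{3} = \left(- \frac{1}{3}\right) \left(- \frac{170347}{38038}\right) = \frac{170347}{114114} \approx 1.4928$)
$688 \left(W + X{\left(40,-8 \right)}\right) = 688 \left(\frac{170347}{114114} - 11\right) = 688 \left(- \frac{1084907}{114114}\right) = - \frac{373208008}{57057}$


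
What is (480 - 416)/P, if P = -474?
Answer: -32/237 ≈ -0.13502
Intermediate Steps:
(480 - 416)/P = (480 - 416)/(-474) = 64*(-1/474) = -32/237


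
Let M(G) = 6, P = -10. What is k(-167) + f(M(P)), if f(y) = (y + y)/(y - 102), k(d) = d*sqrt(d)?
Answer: -1/8 - 167*I*sqrt(167) ≈ -0.125 - 2158.1*I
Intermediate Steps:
k(d) = d**(3/2)
f(y) = 2*y/(-102 + y) (f(y) = (2*y)/(-102 + y) = 2*y/(-102 + y))
k(-167) + f(M(P)) = (-167)**(3/2) + 2*6/(-102 + 6) = -167*I*sqrt(167) + 2*6/(-96) = -167*I*sqrt(167) + 2*6*(-1/96) = -167*I*sqrt(167) - 1/8 = -1/8 - 167*I*sqrt(167)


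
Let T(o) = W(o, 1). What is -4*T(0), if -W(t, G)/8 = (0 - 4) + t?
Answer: -128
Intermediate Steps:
W(t, G) = 32 - 8*t (W(t, G) = -8*((0 - 4) + t) = -8*(-4 + t) = 32 - 8*t)
T(o) = 32 - 8*o
-4*T(0) = -4*(32 - 8*0) = -4*(32 + 0) = -4*32 = -128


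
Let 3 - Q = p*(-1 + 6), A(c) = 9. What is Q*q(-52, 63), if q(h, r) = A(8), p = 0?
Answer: 27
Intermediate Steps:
q(h, r) = 9
Q = 3 (Q = 3 - 0*(-1 + 6) = 3 - 0*5 = 3 - 1*0 = 3 + 0 = 3)
Q*q(-52, 63) = 3*9 = 27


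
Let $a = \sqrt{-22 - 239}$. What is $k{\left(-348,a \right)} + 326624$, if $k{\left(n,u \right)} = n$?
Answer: $326276$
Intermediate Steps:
$a = 3 i \sqrt{29}$ ($a = \sqrt{-261} = 3 i \sqrt{29} \approx 16.155 i$)
$k{\left(-348,a \right)} + 326624 = -348 + 326624 = 326276$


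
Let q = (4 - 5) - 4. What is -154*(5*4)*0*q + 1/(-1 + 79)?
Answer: 1/78 ≈ 0.012821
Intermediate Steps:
q = -5 (q = -1 - 4 = -5)
-154*(5*4)*0*q + 1/(-1 + 79) = -154*(5*4)*0*(-5) + 1/(-1 + 79) = -154*20*0*(-5) + 1/78 = -0*(-5) + 1/78 = -154*0 + 1/78 = 0 + 1/78 = 1/78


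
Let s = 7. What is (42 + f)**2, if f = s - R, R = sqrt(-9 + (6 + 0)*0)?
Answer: 2392 - 294*I ≈ 2392.0 - 294.0*I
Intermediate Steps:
R = 3*I (R = sqrt(-9 + 6*0) = sqrt(-9 + 0) = sqrt(-9) = 3*I ≈ 3.0*I)
f = 7 - 3*I ≈ 7.0 - 3.0*I
(42 + f)**2 = (42 + (7 - 3*I))**2 = (49 - 3*I)**2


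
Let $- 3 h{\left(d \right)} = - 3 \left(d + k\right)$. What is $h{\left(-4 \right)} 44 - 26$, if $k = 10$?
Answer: $238$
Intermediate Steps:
$h{\left(d \right)} = 10 + d$ ($h{\left(d \right)} = - \frac{\left(-3\right) \left(d + 10\right)}{3} = - \frac{\left(-3\right) \left(10 + d\right)}{3} = - \frac{-30 - 3 d}{3} = 10 + d$)
$h{\left(-4 \right)} 44 - 26 = \left(10 - 4\right) 44 - 26 = 6 \cdot 44 - 26 = 264 - 26 = 238$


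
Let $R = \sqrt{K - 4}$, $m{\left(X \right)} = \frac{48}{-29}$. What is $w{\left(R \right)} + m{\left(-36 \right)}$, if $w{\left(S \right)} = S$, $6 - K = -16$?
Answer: $- \frac{48}{29} + 3 \sqrt{2} \approx 2.5875$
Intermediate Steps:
$K = 22$ ($K = 6 - -16 = 6 + 16 = 22$)
$m{\left(X \right)} = - \frac{48}{29}$ ($m{\left(X \right)} = 48 \left(- \frac{1}{29}\right) = - \frac{48}{29}$)
$R = 3 \sqrt{2}$ ($R = \sqrt{22 - 4} = \sqrt{18} = 3 \sqrt{2} \approx 4.2426$)
$w{\left(R \right)} + m{\left(-36 \right)} = 3 \sqrt{2} - \frac{48}{29} = - \frac{48}{29} + 3 \sqrt{2}$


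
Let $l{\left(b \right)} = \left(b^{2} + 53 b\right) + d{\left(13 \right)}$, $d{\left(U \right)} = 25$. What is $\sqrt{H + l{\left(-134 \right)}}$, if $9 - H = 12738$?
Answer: $5 i \sqrt{74} \approx 43.012 i$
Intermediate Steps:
$H = -12729$ ($H = 9 - 12738 = -12729$)
$l{\left(b \right)} = 25 + b^{2} + 53 b$ ($l{\left(b \right)} = \left(b^{2} + 53 b\right) + 25 = 25 + b^{2} + 53 b$)
$\sqrt{H + l{\left(-134 \right)}} = \sqrt{-12729 + \left(25 + \left(-134\right)^{2} + 53 \left(-134\right)\right)} = \sqrt{-12729 + \left(25 + 17956 - 7102\right)} = \sqrt{-12729 + 10879} = \sqrt{-1850} = 5 i \sqrt{74}$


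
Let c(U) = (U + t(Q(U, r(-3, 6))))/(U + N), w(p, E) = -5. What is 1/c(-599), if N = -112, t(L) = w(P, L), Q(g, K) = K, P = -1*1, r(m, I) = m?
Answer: 711/604 ≈ 1.1772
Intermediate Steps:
P = -1
t(L) = -5
c(U) = (-5 + U)/(-112 + U) (c(U) = (U - 5)/(U - 112) = (-5 + U)/(-112 + U))
1/c(-599) = 1/((-5 - 599)/(-112 - 599)) = 1/(-604/(-711)) = 1/(-1/711*(-604)) = 1/(604/711) = 711/604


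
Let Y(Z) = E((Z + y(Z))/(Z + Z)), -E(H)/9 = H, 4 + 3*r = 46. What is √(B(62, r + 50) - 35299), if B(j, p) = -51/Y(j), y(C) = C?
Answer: 2*I*√79410/3 ≈ 187.87*I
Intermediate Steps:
r = 14 (r = -4/3 + (⅓)*46 = -4/3 + 46/3 = 14)
E(H) = -9*H
Y(Z) = -9 (Y(Z) = -9*(Z + Z)/(Z + Z) = -9*2*Z/(2*Z) = -9*2*Z*1/(2*Z) = -9*1 = -9)
B(j, p) = 17/3 (B(j, p) = -51/(-9) = -51*(-⅑) = 17/3)
√(B(62, r + 50) - 35299) = √(17/3 - 35299) = √(-105880/3) = 2*I*√79410/3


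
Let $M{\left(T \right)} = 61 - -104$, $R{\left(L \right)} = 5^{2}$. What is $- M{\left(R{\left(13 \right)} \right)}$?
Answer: $-165$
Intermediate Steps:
$R{\left(L \right)} = 25$
$M{\left(T \right)} = 165$ ($M{\left(T \right)} = 61 + 104 = 165$)
$- M{\left(R{\left(13 \right)} \right)} = \left(-1\right) 165 = -165$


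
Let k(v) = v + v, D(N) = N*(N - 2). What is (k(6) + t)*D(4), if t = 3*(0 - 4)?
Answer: 0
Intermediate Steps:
D(N) = N*(-2 + N)
k(v) = 2*v
t = -12 (t = 3*(-4) = -12)
(k(6) + t)*D(4) = (2*6 - 12)*(4*(-2 + 4)) = (12 - 12)*(4*2) = 0*8 = 0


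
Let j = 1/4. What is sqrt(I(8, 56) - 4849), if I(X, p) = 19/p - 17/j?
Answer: I*sqrt(3854662)/28 ≈ 70.119*I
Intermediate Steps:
j = 1/4 ≈ 0.25000
I(X, p) = -68 + 19/p (I(X, p) = 19/p - 17/1/4 = 19/p - 17*4 = 19/p - 68 = -68 + 19/p)
sqrt(I(8, 56) - 4849) = sqrt((-68 + 19/56) - 4849) = sqrt(-3789/56 - 4849) = sqrt(-275333/56) = I*sqrt(3854662)/28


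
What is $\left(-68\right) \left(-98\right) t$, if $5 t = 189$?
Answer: $\frac{1259496}{5} \approx 2.519 \cdot 10^{5}$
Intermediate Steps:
$t = \frac{189}{5}$ ($t = \frac{1}{5} \cdot 189 = \frac{189}{5} \approx 37.8$)
$\left(-68\right) \left(-98\right) t = \left(-68\right) \left(-98\right) \frac{189}{5} = 6664 \cdot \frac{189}{5} = \frac{1259496}{5}$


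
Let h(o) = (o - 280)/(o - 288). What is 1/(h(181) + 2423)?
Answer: 107/259360 ≈ 0.00041255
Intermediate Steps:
h(o) = (-280 + o)/(-288 + o)
1/(h(181) + 2423) = 1/((-280 + 181)/(-288 + 181) + 2423) = 1/(-99/(-107) + 2423) = 1/(-1/107*(-99) + 2423) = 1/(99/107 + 2423) = 1/(259360/107) = 107/259360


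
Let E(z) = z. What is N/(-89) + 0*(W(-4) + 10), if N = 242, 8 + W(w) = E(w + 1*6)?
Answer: -242/89 ≈ -2.7191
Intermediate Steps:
W(w) = -2 + w (W(w) = -8 + (w + 1*6) = -8 + (w + 6) = -8 + (6 + w) = -2 + w)
N/(-89) + 0*(W(-4) + 10) = 242/(-89) + 0*((-2 - 4) + 10) = 242*(-1/89) + 0*(-6 + 10) = -242/89 + 0*4 = -242/89 + 0 = -242/89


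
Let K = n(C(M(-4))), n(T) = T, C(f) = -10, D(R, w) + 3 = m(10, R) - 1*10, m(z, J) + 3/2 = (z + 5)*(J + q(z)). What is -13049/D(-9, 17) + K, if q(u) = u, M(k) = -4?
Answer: -26108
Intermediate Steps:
m(z, J) = -3/2 + (5 + z)*(J + z) (m(z, J) = -3/2 + (z + 5)*(J + z) = -3/2 + (5 + z)*(J + z))
D(R, w) = 271/2 + 15*R (D(R, w) = -3 + ((-3/2 + 10² + 5*R + 5*10 + R*10) - 1*10) = -3 + ((-3/2 + 100 + 5*R + 50 + 10*R) - 10) = -3 + ((297/2 + 15*R) - 10) = -3 + (277/2 + 15*R) = 271/2 + 15*R)
K = -10
-13049/D(-9, 17) + K = -13049/(271/2 + 15*(-9)) - 10 = -13049/(271/2 - 135) - 10 = -13049/½ - 10 = -13049*2 - 10 = -26098 - 10 = -26108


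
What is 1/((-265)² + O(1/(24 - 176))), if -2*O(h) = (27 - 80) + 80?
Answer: 2/140423 ≈ 1.4243e-5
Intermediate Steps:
O(h) = -27/2 (O(h) = -((27 - 80) + 80)/2 = -(-53 + 80)/2 = -½*27 = -27/2)
1/((-265)² + O(1/(24 - 176))) = 1/((-265)² - 27/2) = 1/(70225 - 27/2) = 1/(140423/2) = 2/140423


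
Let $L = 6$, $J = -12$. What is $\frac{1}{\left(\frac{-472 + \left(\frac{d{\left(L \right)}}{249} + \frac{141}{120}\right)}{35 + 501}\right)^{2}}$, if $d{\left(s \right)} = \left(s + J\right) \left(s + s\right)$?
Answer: $\frac{3166691430400}{2446405681801} \approx 1.2944$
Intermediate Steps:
$d{\left(s \right)} = 2 s \left(-12 + s\right)$ ($d{\left(s \right)} = \left(s - 12\right) \left(s + s\right) = \left(-12 + s\right) 2 s = 2 s \left(-12 + s\right)$)
$\frac{1}{\left(\frac{-472 + \left(\frac{d{\left(L \right)}}{249} + \frac{141}{120}\right)}{35 + 501}\right)^{2}} = \frac{1}{\left(\frac{-472 + \left(\frac{2 \cdot 6 \left(-12 + 6\right)}{249} + \frac{141}{120}\right)}{35 + 501}\right)^{2}} = \frac{1}{\left(\frac{-472 + \left(2 \cdot 6 \left(-6\right) \frac{1}{249} + 141 \cdot \frac{1}{120}\right)}{536}\right)^{2}} = \frac{1}{\left(\left(-472 + \left(\left(-72\right) \frac{1}{249} + \frac{47}{40}\right)\right) \frac{1}{536}\right)^{2}} = \frac{1}{\left(\left(-472 + \left(- \frac{24}{83} + \frac{47}{40}\right)\right) \frac{1}{536}\right)^{2}} = \frac{1}{\left(\left(-472 + \frac{2941}{3320}\right) \frac{1}{536}\right)^{2}} = \frac{1}{\left(\left(- \frac{1564099}{3320}\right) \frac{1}{536}\right)^{2}} = \frac{1}{\left(- \frac{1564099}{1779520}\right)^{2}} = \frac{1}{\frac{2446405681801}{3166691430400}} = \frac{3166691430400}{2446405681801}$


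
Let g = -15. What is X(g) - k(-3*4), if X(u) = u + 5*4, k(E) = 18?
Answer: -13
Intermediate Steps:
X(u) = 20 + u (X(u) = u + 20 = 20 + u)
X(g) - k(-3*4) = (20 - 15) - 1*18 = 5 - 18 = -13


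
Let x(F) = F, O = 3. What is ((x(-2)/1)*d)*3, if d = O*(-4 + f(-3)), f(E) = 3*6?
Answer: -252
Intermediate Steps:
f(E) = 18
d = 42 (d = 3*(-4 + 18) = 3*14 = 42)
((x(-2)/1)*d)*3 = (-2/1*42)*3 = (-2*1*42)*3 = -2*42*3 = -84*3 = -252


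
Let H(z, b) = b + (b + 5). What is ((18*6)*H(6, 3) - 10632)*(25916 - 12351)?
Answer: -128107860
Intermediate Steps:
H(z, b) = 5 + 2*b (H(z, b) = b + (5 + b) = 5 + 2*b)
((18*6)*H(6, 3) - 10632)*(25916 - 12351) = ((18*6)*(5 + 2*3) - 10632)*(25916 - 12351) = (108*(5 + 6) - 10632)*13565 = (108*11 - 10632)*13565 = (1188 - 10632)*13565 = -9444*13565 = -128107860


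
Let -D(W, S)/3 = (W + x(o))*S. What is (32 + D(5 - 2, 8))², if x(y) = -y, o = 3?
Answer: 1024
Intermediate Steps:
D(W, S) = -3*S*(-3 + W) (D(W, S) = -3*(W - 1*3)*S = -3*(W - 3)*S = -3*(-3 + W)*S = -3*S*(-3 + W))
(32 + D(5 - 2, 8))² = (32 + 3*8*(3 - (5 - 2)))² = (32 + 3*8*(3 - 1*3))² = (32 + 3*8*(3 - 3))² = (32 + 3*8*0)² = (32 + 0)² = 32² = 1024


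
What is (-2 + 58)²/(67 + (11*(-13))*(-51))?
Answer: 49/115 ≈ 0.42609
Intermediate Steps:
(-2 + 58)²/(67 + (11*(-13))*(-51)) = 56²/(67 - 143*(-51)) = 3136/(67 + 7293) = 3136/7360 = 3136*(1/7360) = 49/115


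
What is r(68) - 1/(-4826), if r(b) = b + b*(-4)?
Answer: -984503/4826 ≈ -204.00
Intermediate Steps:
r(b) = -3*b (r(b) = b - 4*b = -3*b)
r(68) - 1/(-4826) = -3*68 - 1/(-4826) = -204 - 1*(-1/4826) = -204 + 1/4826 = -984503/4826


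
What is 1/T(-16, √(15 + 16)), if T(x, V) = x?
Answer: -1/16 ≈ -0.062500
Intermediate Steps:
1/T(-16, √(15 + 16)) = 1/(-16) = -1/16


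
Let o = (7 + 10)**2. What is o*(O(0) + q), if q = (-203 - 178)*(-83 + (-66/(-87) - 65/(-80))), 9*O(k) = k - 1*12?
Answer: 12480208657/1392 ≈ 8.9657e+6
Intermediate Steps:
O(k) = -4/3 + k/9 (O(k) = (k - 1*12)/9 = (k - 12)/9 = (-12 + k)/9 = -4/3 + k/9)
q = 14395323/464 (q = -381*(-83 + (-66*(-1/87) - 65*(-1/80))) = -381*(-83 + (22/29 + 13/16)) = -381*(-83 + 729/464) = -381*(-37783/464) = 14395323/464 ≈ 31024.)
o = 289 (o = 17**2 = 289)
o*(O(0) + q) = 289*((-4/3 + (1/9)*0) + 14395323/464) = 289*((-4/3 + 0) + 14395323/464) = 289*(-4/3 + 14395323/464) = 289*(43184113/1392) = 12480208657/1392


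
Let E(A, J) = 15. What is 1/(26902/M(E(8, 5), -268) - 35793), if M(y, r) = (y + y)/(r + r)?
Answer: -15/7746631 ≈ -1.9363e-6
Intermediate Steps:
M(y, r) = y/r (M(y, r) = (2*y)/((2*r)) = (2*y)*(1/(2*r)) = y/r)
1/(26902/M(E(8, 5), -268) - 35793) = 1/(26902/((15/(-268))) - 35793) = 1/(26902/((15*(-1/268))) - 35793) = 1/(26902/(-15/268) - 35793) = 1/(26902*(-268/15) - 35793) = 1/(-7209736/15 - 35793) = 1/(-7746631/15) = -15/7746631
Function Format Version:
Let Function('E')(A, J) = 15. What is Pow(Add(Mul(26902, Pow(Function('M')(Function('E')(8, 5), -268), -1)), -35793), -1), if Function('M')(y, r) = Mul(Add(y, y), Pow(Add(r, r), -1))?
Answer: Rational(-15, 7746631) ≈ -1.9363e-6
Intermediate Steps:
Function('M')(y, r) = Mul(y, Pow(r, -1)) (Function('M')(y, r) = Mul(Mul(2, y), Pow(Mul(2, r), -1)) = Mul(Mul(2, y), Mul(Rational(1, 2), Pow(r, -1))) = Mul(y, Pow(r, -1)))
Pow(Add(Mul(26902, Pow(Function('M')(Function('E')(8, 5), -268), -1)), -35793), -1) = Pow(Add(Mul(26902, Pow(Mul(15, Pow(-268, -1)), -1)), -35793), -1) = Pow(Add(Mul(26902, Pow(Mul(15, Rational(-1, 268)), -1)), -35793), -1) = Pow(Add(Mul(26902, Pow(Rational(-15, 268), -1)), -35793), -1) = Pow(Add(Mul(26902, Rational(-268, 15)), -35793), -1) = Pow(Add(Rational(-7209736, 15), -35793), -1) = Pow(Rational(-7746631, 15), -1) = Rational(-15, 7746631)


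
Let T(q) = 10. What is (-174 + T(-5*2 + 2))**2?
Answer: 26896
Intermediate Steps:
(-174 + T(-5*2 + 2))**2 = (-174 + 10)**2 = (-164)**2 = 26896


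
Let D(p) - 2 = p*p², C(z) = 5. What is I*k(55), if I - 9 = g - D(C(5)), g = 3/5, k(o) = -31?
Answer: 18197/5 ≈ 3639.4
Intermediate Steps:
D(p) = 2 + p³ (D(p) = 2 + p*p² = 2 + p³)
g = ⅗ (g = 3*(⅕) = ⅗ ≈ 0.60000)
I = -587/5 (I = 9 + (⅗ - (2 + 5³)) = 9 + (⅗ - (2 + 125)) = 9 + (⅗ - 1*127) = 9 + (⅗ - 127) = 9 - 632/5 = -587/5 ≈ -117.40)
I*k(55) = -587/5*(-31) = 18197/5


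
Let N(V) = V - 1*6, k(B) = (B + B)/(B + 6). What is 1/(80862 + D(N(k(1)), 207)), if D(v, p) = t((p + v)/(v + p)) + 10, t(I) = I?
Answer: 1/80873 ≈ 1.2365e-5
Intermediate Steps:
k(B) = 2*B/(6 + B) (k(B) = (2*B)/(6 + B) = 2*B/(6 + B))
N(V) = -6 + V (N(V) = V - 6 = -6 + V)
D(v, p) = 11 (D(v, p) = (p + v)/(v + p) + 10 = (p + v)/(p + v) + 10 = 1 + 10 = 11)
1/(80862 + D(N(k(1)), 207)) = 1/(80862 + 11) = 1/80873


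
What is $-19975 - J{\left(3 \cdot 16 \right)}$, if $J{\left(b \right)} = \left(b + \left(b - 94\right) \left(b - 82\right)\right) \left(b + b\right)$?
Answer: $-174727$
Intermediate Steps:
$J{\left(b \right)} = 2 b \left(b + \left(-94 + b\right) \left(-82 + b\right)\right)$ ($J{\left(b \right)} = \left(b + \left(-94 + b\right) \left(-82 + b\right)\right) 2 b = 2 b \left(b + \left(-94 + b\right) \left(-82 + b\right)\right)$)
$-19975 - J{\left(3 \cdot 16 \right)} = -19975 - 2 \cdot 3 \cdot 16 \left(7708 + \left(3 \cdot 16\right)^{2} - 175 \cdot 3 \cdot 16\right) = -19975 - 2 \cdot 48 \left(7708 + 48^{2} - 8400\right) = -19975 - 2 \cdot 48 \left(7708 + 2304 - 8400\right) = -19975 - 2 \cdot 48 \cdot 1612 = -19975 - 154752 = -174727$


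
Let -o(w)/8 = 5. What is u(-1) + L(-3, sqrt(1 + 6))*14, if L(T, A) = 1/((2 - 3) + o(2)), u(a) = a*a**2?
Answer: -55/41 ≈ -1.3415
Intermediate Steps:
u(a) = a**3
o(w) = -40 (o(w) = -8*5 = -40)
L(T, A) = -1/41 (L(T, A) = 1/((2 - 3) - 40) = 1/(-1 - 40) = 1/(-41) = -1/41)
u(-1) + L(-3, sqrt(1 + 6))*14 = (-1)**3 - 1/41*14 = -1 - 14/41 = -55/41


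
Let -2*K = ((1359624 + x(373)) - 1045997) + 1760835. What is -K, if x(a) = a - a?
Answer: 1037231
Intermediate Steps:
x(a) = 0
K = -1037231 (K = -(((1359624 + 0) - 1045997) + 1760835)/2 = -((1359624 - 1045997) + 1760835)/2 = -(313627 + 1760835)/2 = -½*2074462 = -1037231)
-K = -1*(-1037231) = 1037231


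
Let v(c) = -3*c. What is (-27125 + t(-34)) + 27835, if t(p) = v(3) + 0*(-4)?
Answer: 701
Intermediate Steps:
t(p) = -9 (t(p) = -3*3 + 0*(-4) = -9 + 0 = -9)
(-27125 + t(-34)) + 27835 = (-27125 - 9) + 27835 = -27134 + 27835 = 701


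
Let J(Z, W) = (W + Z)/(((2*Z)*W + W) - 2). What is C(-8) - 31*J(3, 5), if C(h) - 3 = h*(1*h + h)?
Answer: 4075/33 ≈ 123.48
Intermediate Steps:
J(Z, W) = (W + Z)/(-2 + W + 2*W*Z) (J(Z, W) = (W + Z)/((2*W*Z + W) - 2) = (W + Z)/((W + 2*W*Z) - 2) = (W + Z)/(-2 + W + 2*W*Z))
C(h) = 3 + 2*h² (C(h) = 3 + h*(1*h + h) = 3 + h*(h + h) = 3 + h*(2*h) = 3 + 2*h²)
C(-8) - 31*J(3, 5) = (3 + 2*(-8)²) - 31*(5 + 3)/(-2 + 5 + 2*5*3) = (3 + 2*64) - 31*8/(-2 + 5 + 30) = (3 + 128) - 31*8/33 = 131 - 31*8/33 = 131 - 248/33 = 4075/33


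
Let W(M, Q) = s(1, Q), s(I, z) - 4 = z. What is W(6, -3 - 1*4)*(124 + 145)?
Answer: -807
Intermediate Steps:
s(I, z) = 4 + z
W(M, Q) = 4 + Q
W(6, -3 - 1*4)*(124 + 145) = (4 + (-3 - 1*4))*(124 + 145) = (4 + (-3 - 4))*269 = (4 - 7)*269 = -3*269 = -807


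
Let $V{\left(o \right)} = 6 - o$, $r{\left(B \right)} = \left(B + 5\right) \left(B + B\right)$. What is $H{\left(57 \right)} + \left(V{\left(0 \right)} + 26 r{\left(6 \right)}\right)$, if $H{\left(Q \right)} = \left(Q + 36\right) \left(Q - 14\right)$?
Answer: $7437$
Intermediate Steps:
$r{\left(B \right)} = 2 B \left(5 + B\right)$ ($r{\left(B \right)} = \left(5 + B\right) 2 B = 2 B \left(5 + B\right)$)
$H{\left(Q \right)} = \left(-14 + Q\right) \left(36 + Q\right)$ ($H{\left(Q \right)} = \left(36 + Q\right) \left(-14 + Q\right) = \left(-14 + Q\right) \left(36 + Q\right)$)
$H{\left(57 \right)} + \left(V{\left(0 \right)} + 26 r{\left(6 \right)}\right) = \left(-504 + 57^{2} + 22 \cdot 57\right) + \left(\left(6 - 0\right) + 26 \cdot 2 \cdot 6 \left(5 + 6\right)\right) = \left(-504 + 3249 + 1254\right) + \left(\left(6 + 0\right) + 26 \cdot 2 \cdot 6 \cdot 11\right) = 3999 + \left(6 + 26 \cdot 132\right) = 3999 + \left(6 + 3432\right) = 3999 + 3438 = 7437$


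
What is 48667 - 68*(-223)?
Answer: 63831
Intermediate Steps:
48667 - 68*(-223) = 48667 - 1*(-15164) = 48667 + 15164 = 63831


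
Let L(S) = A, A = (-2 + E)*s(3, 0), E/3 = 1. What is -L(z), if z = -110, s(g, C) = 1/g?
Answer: -⅓ ≈ -0.33333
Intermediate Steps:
E = 3 (E = 3*1 = 3)
A = ⅓ (A = (-2 + 3)/3 = 1*(⅓) = ⅓ ≈ 0.33333)
L(S) = ⅓
-L(z) = -1*⅓ = -⅓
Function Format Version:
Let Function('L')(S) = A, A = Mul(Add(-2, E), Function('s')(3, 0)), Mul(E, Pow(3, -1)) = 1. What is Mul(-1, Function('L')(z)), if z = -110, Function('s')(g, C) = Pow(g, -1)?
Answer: Rational(-1, 3) ≈ -0.33333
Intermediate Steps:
E = 3 (E = Mul(3, 1) = 3)
A = Rational(1, 3) (A = Mul(Add(-2, 3), Pow(3, -1)) = Mul(1, Rational(1, 3)) = Rational(1, 3) ≈ 0.33333)
Function('L')(S) = Rational(1, 3)
Mul(-1, Function('L')(z)) = Mul(-1, Rational(1, 3)) = Rational(-1, 3)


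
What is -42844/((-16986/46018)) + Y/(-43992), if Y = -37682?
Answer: 380416911197/3277404 ≈ 1.1607e+5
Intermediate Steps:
-42844/((-16986/46018)) + Y/(-43992) = -42844/((-16986/46018)) - 37682/(-43992) = -42844/((-16986*1/46018)) - 37682*(-1/43992) = -42844/(-447/1211) + 18841/21996 = -42844*(-1211/447) + 18841/21996 = 51884084/447 + 18841/21996 = 380416911197/3277404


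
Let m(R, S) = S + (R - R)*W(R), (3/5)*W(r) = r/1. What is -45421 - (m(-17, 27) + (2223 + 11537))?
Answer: -59208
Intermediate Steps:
W(r) = 5*r/3 (W(r) = 5*(r/1)/3 = 5*(r*1)/3 = 5*r/3)
m(R, S) = S (m(R, S) = S + (R - R)*(5*R/3) = S + 0*(5*R/3) = S + 0 = S)
-45421 - (m(-17, 27) + (2223 + 11537)) = -45421 - (27 + (2223 + 11537)) = -45421 - (27 + 13760) = -45421 - 1*13787 = -45421 - 13787 = -59208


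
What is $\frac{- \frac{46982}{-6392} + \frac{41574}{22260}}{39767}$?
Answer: $\frac{4203719}{18135526220} \approx 0.00023179$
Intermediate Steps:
$\frac{- \frac{46982}{-6392} + \frac{41574}{22260}}{39767} = \left(\left(-46982\right) \left(- \frac{1}{6392}\right) + 41574 \cdot \frac{1}{22260}\right) \frac{1}{39767} = \left(\frac{23491}{3196} + \frac{6929}{3710}\right) \frac{1}{39767} = \frac{54648347}{5928580} \cdot \frac{1}{39767} = \frac{4203719}{18135526220}$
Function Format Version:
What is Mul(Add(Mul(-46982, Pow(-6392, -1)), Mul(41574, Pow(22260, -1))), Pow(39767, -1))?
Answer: Rational(4203719, 18135526220) ≈ 0.00023179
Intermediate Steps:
Mul(Add(Mul(-46982, Pow(-6392, -1)), Mul(41574, Pow(22260, -1))), Pow(39767, -1)) = Mul(Add(Mul(-46982, Rational(-1, 6392)), Mul(41574, Rational(1, 22260))), Rational(1, 39767)) = Mul(Add(Rational(23491, 3196), Rational(6929, 3710)), Rational(1, 39767)) = Mul(Rational(54648347, 5928580), Rational(1, 39767)) = Rational(4203719, 18135526220)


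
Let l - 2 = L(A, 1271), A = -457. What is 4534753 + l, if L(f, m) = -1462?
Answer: 4533293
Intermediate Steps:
l = -1460 (l = 2 - 1462 = -1460)
4534753 + l = 4534753 - 1460 = 4533293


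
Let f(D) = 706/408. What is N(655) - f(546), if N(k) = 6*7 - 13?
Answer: 5563/204 ≈ 27.270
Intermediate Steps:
N(k) = 29 (N(k) = 42 - 13 = 29)
f(D) = 353/204 (f(D) = 706*(1/408) = 353/204)
N(655) - f(546) = 29 - 1*353/204 = 29 - 353/204 = 5563/204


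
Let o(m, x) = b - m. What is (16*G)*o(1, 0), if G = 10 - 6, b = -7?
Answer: -512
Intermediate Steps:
o(m, x) = -7 - m
G = 4
(16*G)*o(1, 0) = (16*4)*(-7 - 1*1) = 64*(-7 - 1) = 64*(-8) = -512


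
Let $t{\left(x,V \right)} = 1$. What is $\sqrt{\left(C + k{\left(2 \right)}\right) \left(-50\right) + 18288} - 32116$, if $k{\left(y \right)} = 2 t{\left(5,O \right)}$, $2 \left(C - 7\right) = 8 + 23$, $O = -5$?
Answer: $-32116 + \sqrt{17063} \approx -31985.0$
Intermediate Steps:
$C = \frac{45}{2}$ ($C = 7 + \frac{8 + 23}{2} = 7 + \frac{1}{2} \cdot 31 = 7 + \frac{31}{2} = \frac{45}{2} \approx 22.5$)
$k{\left(y \right)} = 2$ ($k{\left(y \right)} = 2 \cdot 1 = 2$)
$\sqrt{\left(C + k{\left(2 \right)}\right) \left(-50\right) + 18288} - 32116 = \sqrt{\left(\frac{45}{2} + 2\right) \left(-50\right) + 18288} - 32116 = \sqrt{\frac{49}{2} \left(-50\right) + 18288} - 32116 = \sqrt{-1225 + 18288} - 32116 = \sqrt{17063} - 32116 = -32116 + \sqrt{17063}$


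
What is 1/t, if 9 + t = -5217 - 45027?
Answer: -1/50253 ≈ -1.9899e-5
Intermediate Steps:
t = -50253 (t = -9 + (-5217 - 45027) = -9 - 50244 = -50253)
1/t = 1/(-50253) = -1/50253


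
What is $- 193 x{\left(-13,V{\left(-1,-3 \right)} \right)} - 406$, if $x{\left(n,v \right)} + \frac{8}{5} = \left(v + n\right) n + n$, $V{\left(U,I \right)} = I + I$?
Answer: $- \frac{226296}{5} \approx -45259.0$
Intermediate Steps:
$V{\left(U,I \right)} = 2 I$
$x{\left(n,v \right)} = - \frac{8}{5} + n + n \left(n + v\right)$ ($x{\left(n,v \right)} = - \frac{8}{5} + \left(\left(v + n\right) n + n\right) = - \frac{8}{5} + \left(\left(n + v\right) n + n\right) = - \frac{8}{5} + \left(n \left(n + v\right) + n\right) = - \frac{8}{5} + \left(n + n \left(n + v\right)\right) = - \frac{8}{5} + n + n \left(n + v\right)$)
$- 193 x{\left(-13,V{\left(-1,-3 \right)} \right)} - 406 = - 193 \left(- \frac{8}{5} - 13 + \left(-13\right)^{2} - 13 \cdot 2 \left(-3\right)\right) - 406 = - 193 \left(- \frac{8}{5} - 13 + 169 - -78\right) - 406 = - 193 \left(- \frac{8}{5} - 13 + 169 + 78\right) - 406 = \left(-193\right) \frac{1162}{5} - 406 = - \frac{224266}{5} - 406 = - \frac{226296}{5}$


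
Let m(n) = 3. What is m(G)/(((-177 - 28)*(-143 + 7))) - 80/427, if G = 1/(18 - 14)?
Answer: -2229119/11904760 ≈ -0.18725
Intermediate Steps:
G = ¼ (G = 1/4 = ¼ ≈ 0.25000)
m(G)/(((-177 - 28)*(-143 + 7))) - 80/427 = 3/(((-177 - 28)*(-143 + 7))) - 80/427 = 3/((-205*(-136))) - 80*1/427 = 3/27880 - 80/427 = -2229119/11904760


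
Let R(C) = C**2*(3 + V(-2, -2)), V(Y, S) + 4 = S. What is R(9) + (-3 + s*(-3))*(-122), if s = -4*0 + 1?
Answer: 489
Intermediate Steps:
V(Y, S) = -4 + S
s = 1 (s = 0 + 1 = 1)
R(C) = -3*C**2 (R(C) = C**2*(3 + (-4 - 2)) = C**2*(3 - 6) = C**2*(-3) = -3*C**2)
R(9) + (-3 + s*(-3))*(-122) = -3*9**2 + (-3 + 1*(-3))*(-122) = -3*81 + (-3 - 3)*(-122) = -243 - 6*(-122) = -243 + 732 = 489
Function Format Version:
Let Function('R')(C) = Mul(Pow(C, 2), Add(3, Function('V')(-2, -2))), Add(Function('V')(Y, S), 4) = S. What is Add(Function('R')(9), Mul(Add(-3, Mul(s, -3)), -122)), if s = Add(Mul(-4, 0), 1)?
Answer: 489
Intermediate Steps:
Function('V')(Y, S) = Add(-4, S)
s = 1 (s = Add(0, 1) = 1)
Function('R')(C) = Mul(-3, Pow(C, 2)) (Function('R')(C) = Mul(Pow(C, 2), Add(3, Add(-4, -2))) = Mul(Pow(C, 2), Add(3, -6)) = Mul(Pow(C, 2), -3) = Mul(-3, Pow(C, 2)))
Add(Function('R')(9), Mul(Add(-3, Mul(s, -3)), -122)) = Add(Mul(-3, Pow(9, 2)), Mul(Add(-3, Mul(1, -3)), -122)) = Add(Mul(-3, 81), Mul(Add(-3, -3), -122)) = Add(-243, Mul(-6, -122)) = Add(-243, 732) = 489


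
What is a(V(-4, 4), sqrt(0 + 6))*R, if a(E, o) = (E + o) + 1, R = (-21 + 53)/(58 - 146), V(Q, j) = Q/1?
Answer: 12/11 - 4*sqrt(6)/11 ≈ 0.20019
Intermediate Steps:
V(Q, j) = Q (V(Q, j) = Q*1 = Q)
R = -4/11 (R = 32/(-88) = 32*(-1/88) = -4/11 ≈ -0.36364)
a(E, o) = 1 + E + o
a(V(-4, 4), sqrt(0 + 6))*R = (1 - 4 + sqrt(0 + 6))*(-4/11) = (1 - 4 + sqrt(6))*(-4/11) = (-3 + sqrt(6))*(-4/11) = 12/11 - 4*sqrt(6)/11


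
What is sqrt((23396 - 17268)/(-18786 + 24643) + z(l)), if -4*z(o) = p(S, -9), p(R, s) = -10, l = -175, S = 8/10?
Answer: sqrt(486611274)/11714 ≈ 1.8832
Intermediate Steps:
S = 4/5 (S = 8*(1/10) = 4/5 ≈ 0.80000)
z(o) = 5/2 (z(o) = -1/4*(-10) = 5/2)
sqrt((23396 - 17268)/(-18786 + 24643) + z(l)) = sqrt((23396 - 17268)/(-18786 + 24643) + 5/2) = sqrt(6128/5857 + 5/2) = sqrt(41541/11714) = sqrt(486611274)/11714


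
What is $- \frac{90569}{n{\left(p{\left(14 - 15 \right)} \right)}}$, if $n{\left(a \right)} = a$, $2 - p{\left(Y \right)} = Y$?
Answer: $- \frac{90569}{3} \approx -30190.0$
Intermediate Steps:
$p{\left(Y \right)} = 2 - Y$
$- \frac{90569}{n{\left(p{\left(14 - 15 \right)} \right)}} = - \frac{90569}{2 - \left(14 - 15\right)} = - \frac{90569}{2 - -1} = - \frac{90569}{2 + 1} = - \frac{90569}{3}$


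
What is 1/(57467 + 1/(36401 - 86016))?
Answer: 49615/2851225204 ≈ 1.7401e-5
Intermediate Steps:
1/(57467 + 1/(36401 - 86016)) = 1/(57467 + 1/(-49615)) = 1/(57467 - 1/49615) = 1/(2851225204/49615) = 49615/2851225204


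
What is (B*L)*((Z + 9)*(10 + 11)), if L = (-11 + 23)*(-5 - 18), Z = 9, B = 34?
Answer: -3547152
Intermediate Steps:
L = -276 (L = 12*(-23) = -276)
(B*L)*((Z + 9)*(10 + 11)) = (34*(-276))*((9 + 9)*(10 + 11)) = -168912*21 = -9384*378 = -3547152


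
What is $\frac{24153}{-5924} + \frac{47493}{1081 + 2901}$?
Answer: $\frac{92585643}{11794684} \approx 7.8498$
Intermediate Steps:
$\frac{24153}{-5924} + \frac{47493}{1081 + 2901} = 24153 \left(- \frac{1}{5924}\right) + \frac{47493}{3982} = - \frac{24153}{5924} + 47493 \cdot \frac{1}{3982} = - \frac{24153}{5924} + \frac{47493}{3982} = \frac{92585643}{11794684}$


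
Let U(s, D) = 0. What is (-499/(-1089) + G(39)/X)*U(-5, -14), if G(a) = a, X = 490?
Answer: 0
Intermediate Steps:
(-499/(-1089) + G(39)/X)*U(-5, -14) = (-499/(-1089) + 39/490)*0 = (-499*(-1/1089) + 39*(1/490))*0 = (499/1089 + 39/490)*0 = (286981/533610)*0 = 0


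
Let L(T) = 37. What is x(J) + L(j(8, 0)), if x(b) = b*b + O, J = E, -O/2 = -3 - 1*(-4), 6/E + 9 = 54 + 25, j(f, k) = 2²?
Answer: 42884/1225 ≈ 35.007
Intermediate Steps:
j(f, k) = 4
E = 3/35 (E = 6/(-9 + (54 + 25)) = 6/(-9 + 79) = 6/70 = 6*(1/70) = 3/35 ≈ 0.085714)
O = -2 (O = -2*(-3 - 1*(-4)) = -2*(-3 + 4) = -2*1 = -2)
J = 3/35 ≈ 0.085714
x(b) = -2 + b² (x(b) = b*b - 2 = b² - 2 = -2 + b²)
x(J) + L(j(8, 0)) = (-2 + (3/35)²) + 37 = (-2 + 9/1225) + 37 = -2441/1225 + 37 = 42884/1225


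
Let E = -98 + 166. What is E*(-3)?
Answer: -204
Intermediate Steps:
E = 68
E*(-3) = 68*(-3) = -204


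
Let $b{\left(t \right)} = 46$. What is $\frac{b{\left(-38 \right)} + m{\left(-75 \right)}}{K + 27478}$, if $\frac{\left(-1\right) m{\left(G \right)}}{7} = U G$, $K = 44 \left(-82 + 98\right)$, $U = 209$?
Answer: $\frac{109771}{28182} \approx 3.8951$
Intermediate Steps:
$K = 704$ ($K = 44 \cdot 16 = 704$)
$m{\left(G \right)} = - 1463 G$ ($m{\left(G \right)} = - 7 \cdot 209 G = - 1463 G$)
$\frac{b{\left(-38 \right)} + m{\left(-75 \right)}}{K + 27478} = \frac{46 - -109725}{704 + 27478} = \frac{46 + 109725}{28182} = 109771 \cdot \frac{1}{28182} = \frac{109771}{28182}$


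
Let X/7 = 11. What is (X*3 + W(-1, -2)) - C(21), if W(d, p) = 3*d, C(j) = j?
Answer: 207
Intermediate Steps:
X = 77 (X = 7*11 = 77)
(X*3 + W(-1, -2)) - C(21) = (77*3 + 3*(-1)) - 1*21 = (231 - 3) - 21 = 228 - 21 = 207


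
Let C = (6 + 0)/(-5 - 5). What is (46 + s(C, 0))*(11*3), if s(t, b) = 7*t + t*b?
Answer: 6897/5 ≈ 1379.4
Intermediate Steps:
C = -⅗ (C = 6/(-10) = 6*(-⅒) = -⅗ ≈ -0.60000)
s(t, b) = 7*t + b*t
(46 + s(C, 0))*(11*3) = (46 - 3*(7 + 0)/5)*(11*3) = (46 - ⅗*7)*33 = (46 - 21/5)*33 = (209/5)*33 = 6897/5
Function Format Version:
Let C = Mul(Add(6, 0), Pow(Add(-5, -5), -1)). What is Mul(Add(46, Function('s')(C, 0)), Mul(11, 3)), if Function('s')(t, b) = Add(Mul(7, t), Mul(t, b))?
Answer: Rational(6897, 5) ≈ 1379.4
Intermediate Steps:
C = Rational(-3, 5) (C = Mul(6, Pow(-10, -1)) = Mul(6, Rational(-1, 10)) = Rational(-3, 5) ≈ -0.60000)
Function('s')(t, b) = Add(Mul(7, t), Mul(b, t))
Mul(Add(46, Function('s')(C, 0)), Mul(11, 3)) = Mul(Add(46, Mul(Rational(-3, 5), Add(7, 0))), Mul(11, 3)) = Mul(Add(46, Mul(Rational(-3, 5), 7)), 33) = Mul(Add(46, Rational(-21, 5)), 33) = Mul(Rational(209, 5), 33) = Rational(6897, 5)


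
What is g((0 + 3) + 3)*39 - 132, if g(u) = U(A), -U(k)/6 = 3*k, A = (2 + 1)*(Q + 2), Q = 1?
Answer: -6450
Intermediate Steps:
A = 9 (A = (2 + 1)*(1 + 2) = 3*3 = 9)
U(k) = -18*k
g(u) = -162 (g(u) = -18*9 = -162)
g((0 + 3) + 3)*39 - 132 = -162*39 - 132 = -6318 - 132 = -6450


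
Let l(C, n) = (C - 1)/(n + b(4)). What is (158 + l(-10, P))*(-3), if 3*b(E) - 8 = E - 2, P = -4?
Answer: -1047/2 ≈ -523.50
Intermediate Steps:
b(E) = 2 + E/3 (b(E) = 8/3 + (E - 2)/3 = 8/3 + (-2 + E)/3 = 8/3 + (-⅔ + E/3) = 2 + E/3)
l(C, n) = (-1 + C)/(10/3 + n) (l(C, n) = (C - 1)/(n + (2 + (⅓)*4)) = (-1 + C)/(n + (2 + 4/3)) = (-1 + C)/(n + 10/3) = (-1 + C)/(10/3 + n))
(158 + l(-10, P))*(-3) = (158 + 3*(-1 - 10)/(10 + 3*(-4)))*(-3) = (158 + 3*(-11)/(10 - 12))*(-3) = (158 + 3*(-11)/(-2))*(-3) = (158 + 3*(-½)*(-11))*(-3) = (158 + 33/2)*(-3) = (349/2)*(-3) = -1047/2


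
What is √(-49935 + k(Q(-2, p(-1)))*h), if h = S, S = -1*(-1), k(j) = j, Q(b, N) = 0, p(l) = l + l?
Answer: I*√49935 ≈ 223.46*I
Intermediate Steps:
p(l) = 2*l
S = 1
h = 1
√(-49935 + k(Q(-2, p(-1)))*h) = √(-49935 + 0*1) = √(-49935 + 0) = √(-49935) = I*√49935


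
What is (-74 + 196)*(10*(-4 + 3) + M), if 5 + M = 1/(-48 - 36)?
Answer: -76921/42 ≈ -1831.5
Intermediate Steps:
M = -421/84 (M = -5 + 1/(-48 - 36) = -5 + 1/(-84) = -5 - 1/84 = -421/84 ≈ -5.0119)
(-74 + 196)*(10*(-4 + 3) + M) = (-74 + 196)*(10*(-4 + 3) - 421/84) = 122*(10*(-1) - 421/84) = 122*(-10 - 421/84) = 122*(-1261/84) = -76921/42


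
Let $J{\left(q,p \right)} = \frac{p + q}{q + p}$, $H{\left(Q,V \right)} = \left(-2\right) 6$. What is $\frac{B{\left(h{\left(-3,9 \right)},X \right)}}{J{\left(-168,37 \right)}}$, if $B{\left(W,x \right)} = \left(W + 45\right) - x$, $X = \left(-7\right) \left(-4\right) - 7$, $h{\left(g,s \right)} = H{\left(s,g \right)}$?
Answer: $12$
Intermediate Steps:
$H{\left(Q,V \right)} = -12$
$h{\left(g,s \right)} = -12$
$J{\left(q,p \right)} = 1$ ($J{\left(q,p \right)} = \frac{p + q}{p + q} = 1$)
$X = 21$ ($X = 28 - 7 = 21$)
$B{\left(W,x \right)} = 45 + W - x$ ($B{\left(W,x \right)} = \left(45 + W\right) - x = 45 + W - x$)
$\frac{B{\left(h{\left(-3,9 \right)},X \right)}}{J{\left(-168,37 \right)}} = \frac{45 - 12 - 21}{1} = \left(45 - 12 - 21\right) 1 = 12 \cdot 1 = 12$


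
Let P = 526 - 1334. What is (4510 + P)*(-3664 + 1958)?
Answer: -6315612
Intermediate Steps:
P = -808
(4510 + P)*(-3664 + 1958) = (4510 - 808)*(-3664 + 1958) = 3702*(-1706) = -6315612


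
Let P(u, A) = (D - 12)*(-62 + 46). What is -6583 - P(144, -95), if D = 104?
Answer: -5111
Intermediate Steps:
P(u, A) = -1472 (P(u, A) = (104 - 12)*(-62 + 46) = 92*(-16) = -1472)
-6583 - P(144, -95) = -6583 - 1*(-1472) = -6583 + 1472 = -5111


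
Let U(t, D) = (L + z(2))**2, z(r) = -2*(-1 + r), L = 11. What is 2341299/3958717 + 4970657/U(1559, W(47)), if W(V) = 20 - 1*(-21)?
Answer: 19677614012288/320656077 ≈ 61367.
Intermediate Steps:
z(r) = 2 - 2*r
W(V) = 41 (W(V) = 20 + 21 = 41)
U(t, D) = 81 (U(t, D) = (11 + (2 - 2*2))**2 = (11 + (2 - 4))**2 = (11 - 2)**2 = 9**2 = 81)
2341299/3958717 + 4970657/U(1559, W(47)) = 2341299/3958717 + 4970657/81 = 19677614012288/320656077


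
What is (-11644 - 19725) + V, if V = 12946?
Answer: -18423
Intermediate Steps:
(-11644 - 19725) + V = (-11644 - 19725) + 12946 = -31369 + 12946 = -18423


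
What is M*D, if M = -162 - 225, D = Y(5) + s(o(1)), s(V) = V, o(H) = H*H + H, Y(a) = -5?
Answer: 1161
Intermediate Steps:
o(H) = H + H² (o(H) = H² + H = H + H²)
D = -3 (D = -5 + 1*(1 + 1) = -5 + 1*2 = -5 + 2 = -3)
M = -387
M*D = -387*(-3) = 1161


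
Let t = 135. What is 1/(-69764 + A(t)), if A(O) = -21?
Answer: -1/69785 ≈ -1.4330e-5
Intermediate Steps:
1/(-69764 + A(t)) = 1/(-69764 - 21) = 1/(-69785) = -1/69785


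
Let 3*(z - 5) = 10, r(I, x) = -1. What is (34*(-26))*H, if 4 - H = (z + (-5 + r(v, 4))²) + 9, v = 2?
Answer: 130832/3 ≈ 43611.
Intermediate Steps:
z = 25/3 (z = 5 + (⅓)*10 = 5 + 10/3 = 25/3 ≈ 8.3333)
H = -148/3 (H = 4 - ((25/3 + (-5 - 1)²) + 9) = 4 - ((25/3 + (-6)²) + 9) = 4 - ((25/3 + 36) + 9) = 4 - (133/3 + 9) = 4 - 1*160/3 = 4 - 160/3 = -148/3 ≈ -49.333)
(34*(-26))*H = (34*(-26))*(-148/3) = -884*(-148/3) = 130832/3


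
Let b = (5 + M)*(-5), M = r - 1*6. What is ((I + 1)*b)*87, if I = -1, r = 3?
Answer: 0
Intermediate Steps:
M = -3 (M = 3 - 1*6 = 3 - 6 = -3)
b = -10 (b = (5 - 3)*(-5) = 2*(-5) = -10)
((I + 1)*b)*87 = ((-1 + 1)*(-10))*87 = (0*(-10))*87 = 0*87 = 0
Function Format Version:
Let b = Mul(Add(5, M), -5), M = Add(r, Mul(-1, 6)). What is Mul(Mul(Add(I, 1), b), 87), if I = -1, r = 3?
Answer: 0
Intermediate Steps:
M = -3 (M = Add(3, Mul(-1, 6)) = Add(3, -6) = -3)
b = -10 (b = Mul(Add(5, -3), -5) = Mul(2, -5) = -10)
Mul(Mul(Add(I, 1), b), 87) = Mul(Mul(Add(-1, 1), -10), 87) = Mul(Mul(0, -10), 87) = Mul(0, 87) = 0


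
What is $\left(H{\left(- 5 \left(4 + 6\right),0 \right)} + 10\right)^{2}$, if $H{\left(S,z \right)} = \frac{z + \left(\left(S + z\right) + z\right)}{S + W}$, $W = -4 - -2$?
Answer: $\frac{81225}{676} \approx 120.16$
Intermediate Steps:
$W = -2$ ($W = -4 + 2 = -2$)
$H{\left(S,z \right)} = \frac{S + 3 z}{-2 + S}$ ($H{\left(S,z \right)} = \frac{z + \left(\left(S + z\right) + z\right)}{S - 2} = \frac{z + \left(S + 2 z\right)}{-2 + S} = \frac{S + 3 z}{-2 + S}$)
$\left(H{\left(- 5 \left(4 + 6\right),0 \right)} + 10\right)^{2} = \left(\frac{- 5 \left(4 + 6\right) + 3 \cdot 0}{-2 - 5 \left(4 + 6\right)} + 10\right)^{2} = \left(\frac{\left(-5\right) 10 + 0}{-2 - 50} + 10\right)^{2} = \left(\frac{-50 + 0}{-2 - 50} + 10\right)^{2} = \left(\frac{1}{-52} \left(-50\right) + 10\right)^{2} = \left(\left(- \frac{1}{52}\right) \left(-50\right) + 10\right)^{2} = \left(\frac{25}{26} + 10\right)^{2} = \left(\frac{285}{26}\right)^{2} = \frac{81225}{676}$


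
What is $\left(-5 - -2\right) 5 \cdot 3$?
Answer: $-45$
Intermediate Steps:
$\left(-5 - -2\right) 5 \cdot 3 = \left(-5 + 2\right) 5 \cdot 3 = \left(-3\right) 5 \cdot 3 = \left(-15\right) 3 = -45$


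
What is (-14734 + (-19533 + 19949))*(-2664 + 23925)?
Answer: -304414998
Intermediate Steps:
(-14734 + (-19533 + 19949))*(-2664 + 23925) = (-14734 + 416)*21261 = -14318*21261 = -304414998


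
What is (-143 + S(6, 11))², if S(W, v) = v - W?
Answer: 19044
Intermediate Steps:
(-143 + S(6, 11))² = (-143 + (11 - 1*6))² = (-143 + (11 - 6))² = (-143 + 5)² = (-138)² = 19044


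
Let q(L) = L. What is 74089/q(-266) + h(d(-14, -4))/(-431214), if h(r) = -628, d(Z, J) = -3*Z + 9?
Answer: -2282003357/8193066 ≈ -278.53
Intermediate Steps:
d(Z, J) = 9 - 3*Z
74089/q(-266) + h(d(-14, -4))/(-431214) = 74089/(-266) - 628/(-431214) = 74089*(-1/266) - 628*(-1/431214) = -74089/266 + 314/215607 = -2282003357/8193066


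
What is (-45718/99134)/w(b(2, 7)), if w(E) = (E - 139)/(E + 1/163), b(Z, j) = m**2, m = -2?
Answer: 14926927/1090721835 ≈ 0.013685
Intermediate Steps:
b(Z, j) = 4 (b(Z, j) = (-2)**2 = 4)
w(E) = (-139 + E)/(1/163 + E) (w(E) = (-139 + E)/(E + 1/163) = (-139 + E)/(1/163 + E))
(-45718/99134)/w(b(2, 7)) = (-45718/99134)/((163*(-139 + 4)/(1 + 163*4))) = (-45718*1/99134)/((163*(-135)/(1 + 652))) = -22859/(49567*(163*(-135)/653)) = -22859/(49567*(163*(1/653)*(-135))) = -22859/(49567*(-22005/653)) = -22859/49567*(-653/22005) = 14926927/1090721835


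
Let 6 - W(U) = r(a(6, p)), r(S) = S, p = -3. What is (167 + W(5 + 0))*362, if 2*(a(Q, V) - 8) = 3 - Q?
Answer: 60273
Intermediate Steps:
a(Q, V) = 19/2 - Q/2 (a(Q, V) = 8 + (3 - Q)/2 = 8 + (3/2 - Q/2) = 19/2 - Q/2)
W(U) = -½ (W(U) = 6 - (19/2 - ½*6) = 6 - (19/2 - 3) = 6 - 1*13/2 = 6 - 13/2 = -½)
(167 + W(5 + 0))*362 = (167 - ½)*362 = (333/2)*362 = 60273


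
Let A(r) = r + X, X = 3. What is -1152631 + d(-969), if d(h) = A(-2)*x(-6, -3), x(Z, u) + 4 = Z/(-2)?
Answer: -1152632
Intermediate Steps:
x(Z, u) = -4 - Z/2 (x(Z, u) = -4 + Z/(-2) = -4 + Z*(-½) = -4 - Z/2)
A(r) = 3 + r (A(r) = r + 3 = 3 + r)
d(h) = -1 (d(h) = (3 - 2)*(-4 - ½*(-6)) = 1*(-4 + 3) = 1*(-1) = -1)
-1152631 + d(-969) = -1152631 - 1 = -1152632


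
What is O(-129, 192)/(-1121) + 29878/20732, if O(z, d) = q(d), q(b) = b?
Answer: 14756347/11620286 ≈ 1.2699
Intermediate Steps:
O(z, d) = d
O(-129, 192)/(-1121) + 29878/20732 = 192/(-1121) + 29878/20732 = 192*(-1/1121) + 29878*(1/20732) = -192/1121 + 14939/10366 = 14756347/11620286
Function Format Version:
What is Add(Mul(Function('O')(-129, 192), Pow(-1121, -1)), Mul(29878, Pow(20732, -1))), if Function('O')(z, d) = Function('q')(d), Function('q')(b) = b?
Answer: Rational(14756347, 11620286) ≈ 1.2699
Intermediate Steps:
Function('O')(z, d) = d
Add(Mul(Function('O')(-129, 192), Pow(-1121, -1)), Mul(29878, Pow(20732, -1))) = Add(Mul(192, Pow(-1121, -1)), Mul(29878, Pow(20732, -1))) = Add(Mul(192, Rational(-1, 1121)), Mul(29878, Rational(1, 20732))) = Add(Rational(-192, 1121), Rational(14939, 10366)) = Rational(14756347, 11620286)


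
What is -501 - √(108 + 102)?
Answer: -501 - √210 ≈ -515.49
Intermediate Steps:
-501 - √(108 + 102) = -501 - √210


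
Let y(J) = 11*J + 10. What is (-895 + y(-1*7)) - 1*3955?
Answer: -4917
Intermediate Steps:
y(J) = 10 + 11*J
(-895 + y(-1*7)) - 1*3955 = (-895 + (10 + 11*(-1*7))) - 1*3955 = (-895 + (10 + 11*(-7))) - 3955 = (-895 + (10 - 77)) - 3955 = (-895 - 67) - 3955 = -962 - 3955 = -4917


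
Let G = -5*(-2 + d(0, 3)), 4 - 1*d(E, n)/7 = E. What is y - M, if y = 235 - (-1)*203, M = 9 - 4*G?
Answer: -91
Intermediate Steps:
d(E, n) = 28 - 7*E
G = -130 (G = -5*(-2 + (28 - 7*0)) = -5*(-2 + (28 + 0)) = -5*(-2 + 28) = -5*26 = -130)
M = 529 (M = 9 - 4*(-130) = 9 + 520 = 529)
y = 438 (y = 235 - 1*(-203) = 235 + 203 = 438)
y - M = 438 - 1*529 = 438 - 529 = -91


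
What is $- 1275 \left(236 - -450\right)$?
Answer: $-874650$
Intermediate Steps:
$- 1275 \left(236 - -450\right) = - 1275 \left(236 + 450\right) = \left(-1275\right) 686 = -874650$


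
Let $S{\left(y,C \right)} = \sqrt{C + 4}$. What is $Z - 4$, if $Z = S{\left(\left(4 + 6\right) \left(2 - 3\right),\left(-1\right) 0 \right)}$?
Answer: $-2$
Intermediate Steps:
$S{\left(y,C \right)} = \sqrt{4 + C}$
$Z = 2$ ($Z = \sqrt{4 - 0} = \sqrt{4 + 0} = \sqrt{4} = 2$)
$Z - 4 = 2 - 4 = -2$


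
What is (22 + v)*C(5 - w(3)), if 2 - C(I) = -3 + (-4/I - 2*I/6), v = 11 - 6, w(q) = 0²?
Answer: 1008/5 ≈ 201.60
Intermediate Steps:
w(q) = 0
v = 5
C(I) = 5 + 4/I + I/3 (C(I) = 2 - (-3 + (-4/I - 2*I/6)) = 2 - (-3 + (-4/I - I/3)) = 2 - (-3 - 4/I - I/3) = 2 + (3 + 4/I + I/3) = 5 + 4/I + I/3)
(22 + v)*C(5 - w(3)) = (22 + 5)*(5 + 4/(5 - 1*0) + (5 - 1*0)/3) = 27*(5 + 4/(5 + 0) + (5 + 0)/3) = 27*(5 + 4/5 + (⅓)*5) = 27*(5 + 4*(⅕) + 5/3) = 27*(5 + ⅘ + 5/3) = 27*(112/15) = 1008/5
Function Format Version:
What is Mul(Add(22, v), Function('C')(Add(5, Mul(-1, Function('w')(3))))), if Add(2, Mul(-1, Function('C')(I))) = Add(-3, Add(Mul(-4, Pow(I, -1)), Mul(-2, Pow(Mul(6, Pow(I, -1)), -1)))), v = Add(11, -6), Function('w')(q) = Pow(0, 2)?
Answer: Rational(1008, 5) ≈ 201.60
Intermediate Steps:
Function('w')(q) = 0
v = 5
Function('C')(I) = Add(5, Mul(4, Pow(I, -1)), Mul(Rational(1, 3), I)) (Function('C')(I) = Add(2, Mul(-1, Add(-3, Add(Mul(-4, Pow(I, -1)), Mul(-2, Pow(Mul(6, Pow(I, -1)), -1)))))) = Add(2, Mul(-1, Add(-3, Add(Mul(-4, Pow(I, -1)), Mul(-2, Mul(Rational(1, 6), I)))))) = Add(2, Mul(-1, Add(-3, Add(Mul(-4, Pow(I, -1)), Mul(Rational(-1, 3), I))))) = Add(2, Mul(-1, Add(-3, Mul(-4, Pow(I, -1)), Mul(Rational(-1, 3), I)))) = Add(2, Add(3, Mul(4, Pow(I, -1)), Mul(Rational(1, 3), I))) = Add(5, Mul(4, Pow(I, -1)), Mul(Rational(1, 3), I)))
Mul(Add(22, v), Function('C')(Add(5, Mul(-1, Function('w')(3))))) = Mul(Add(22, 5), Add(5, Mul(4, Pow(Add(5, Mul(-1, 0)), -1)), Mul(Rational(1, 3), Add(5, Mul(-1, 0))))) = Mul(27, Add(5, Mul(4, Pow(Add(5, 0), -1)), Mul(Rational(1, 3), Add(5, 0)))) = Mul(27, Add(5, Mul(4, Pow(5, -1)), Mul(Rational(1, 3), 5))) = Mul(27, Add(5, Mul(4, Rational(1, 5)), Rational(5, 3))) = Mul(27, Add(5, Rational(4, 5), Rational(5, 3))) = Mul(27, Rational(112, 15)) = Rational(1008, 5)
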